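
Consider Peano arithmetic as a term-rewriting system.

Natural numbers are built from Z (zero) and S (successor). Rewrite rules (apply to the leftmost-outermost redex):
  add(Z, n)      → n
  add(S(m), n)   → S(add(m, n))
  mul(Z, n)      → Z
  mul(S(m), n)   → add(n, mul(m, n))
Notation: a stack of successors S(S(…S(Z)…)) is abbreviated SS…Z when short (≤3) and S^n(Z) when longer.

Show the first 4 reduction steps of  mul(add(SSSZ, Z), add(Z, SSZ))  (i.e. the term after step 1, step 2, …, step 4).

  start: mul(add(SSSZ, Z), add(Z, SSZ))
  →1  mul(S(add(SSZ, Z)), add(Z, SSZ))
  →2  add(add(Z, SSZ), mul(add(SSZ, Z), add(Z, SSZ)))
  →3  add(SSZ, mul(add(SSZ, Z), add(Z, SSZ)))
  →4  S(add(SZ, mul(add(SSZ, Z), add(Z, SSZ))))

Answer: after 4 steps: S(add(SZ, mul(add(SSZ, Z), add(Z, SSZ))))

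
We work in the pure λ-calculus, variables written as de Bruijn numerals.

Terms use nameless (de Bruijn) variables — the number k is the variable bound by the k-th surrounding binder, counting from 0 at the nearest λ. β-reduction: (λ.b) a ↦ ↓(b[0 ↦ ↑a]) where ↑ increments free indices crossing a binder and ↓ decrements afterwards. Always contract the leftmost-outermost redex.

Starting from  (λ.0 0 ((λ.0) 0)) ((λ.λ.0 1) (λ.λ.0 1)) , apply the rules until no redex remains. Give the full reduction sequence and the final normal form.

  start: (λ.0 0 ((λ.0) 0)) ((λ.λ.0 1) (λ.λ.0 1))
  [1] (λ.λ.0 1) (λ.λ.0 1) ((λ.λ.0 1) (λ.λ.0 1)) ((λ.0) ((λ.λ.0 1) (λ.λ.0 1)))
  [2] (λ.0 (λ.λ.0 1)) ((λ.λ.0 1) (λ.λ.0 1)) ((λ.0) ((λ.λ.0 1) (λ.λ.0 1)))
  [3] (λ.λ.0 1) (λ.λ.0 1) (λ.λ.0 1) ((λ.0) ((λ.λ.0 1) (λ.λ.0 1)))
  [4] (λ.0 (λ.λ.0 1)) (λ.λ.0 1) ((λ.0) ((λ.λ.0 1) (λ.λ.0 1)))
  [5] (λ.λ.0 1) (λ.λ.0 1) ((λ.0) ((λ.λ.0 1) (λ.λ.0 1)))
  [6] (λ.0 (λ.λ.0 1)) ((λ.0) ((λ.λ.0 1) (λ.λ.0 1)))
  [7] (λ.0) ((λ.λ.0 1) (λ.λ.0 1)) (λ.λ.0 1)
  [8] (λ.λ.0 1) (λ.λ.0 1) (λ.λ.0 1)
  [9] (λ.0 (λ.λ.0 1)) (λ.λ.0 1)
  [10] (λ.λ.0 1) (λ.λ.0 1)
  [11] λ.0 (λ.λ.0 1)

Answer: normal form = λ.0 (λ.λ.0 1)  (in 11 steps)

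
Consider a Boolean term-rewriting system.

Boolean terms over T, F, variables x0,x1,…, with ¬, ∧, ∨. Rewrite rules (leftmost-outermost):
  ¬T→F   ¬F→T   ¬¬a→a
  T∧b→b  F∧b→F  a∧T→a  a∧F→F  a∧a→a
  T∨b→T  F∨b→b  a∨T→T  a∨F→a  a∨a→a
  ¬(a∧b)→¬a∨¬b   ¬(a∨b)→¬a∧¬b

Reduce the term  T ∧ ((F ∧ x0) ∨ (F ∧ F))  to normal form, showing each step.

Answer: normal form = F  (in 4 steps)

Reduction:
  start: T ∧ ((F ∧ x0) ∨ (F ∧ F))
  step 1: (F ∧ x0) ∨ (F ∧ F)
  step 2: F ∨ (F ∧ F)
  step 3: F ∧ F
  step 4: F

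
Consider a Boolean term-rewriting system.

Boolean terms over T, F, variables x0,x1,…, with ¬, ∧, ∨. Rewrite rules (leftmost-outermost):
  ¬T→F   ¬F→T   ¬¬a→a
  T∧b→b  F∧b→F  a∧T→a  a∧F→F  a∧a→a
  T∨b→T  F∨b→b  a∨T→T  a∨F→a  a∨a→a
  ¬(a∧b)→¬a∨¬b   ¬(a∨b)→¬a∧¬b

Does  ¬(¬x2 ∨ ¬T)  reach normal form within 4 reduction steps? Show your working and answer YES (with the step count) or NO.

  start: ¬(¬x2 ∨ ¬T)
  →1  ¬¬x2 ∧ ¬¬T
  →2  x2 ∧ ¬¬T
  →3  x2 ∧ T
  →4  x2

Answer: YES — reaches normal form x2 in 4 ≤ 4 steps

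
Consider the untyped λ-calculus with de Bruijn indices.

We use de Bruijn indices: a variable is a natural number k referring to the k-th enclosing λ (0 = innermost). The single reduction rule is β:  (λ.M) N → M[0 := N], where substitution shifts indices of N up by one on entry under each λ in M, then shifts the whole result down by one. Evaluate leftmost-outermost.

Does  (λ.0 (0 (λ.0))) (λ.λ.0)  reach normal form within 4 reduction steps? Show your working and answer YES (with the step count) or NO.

Answer: YES — reaches normal form λ.0 in 2 ≤ 4 steps

Derivation:
  start: (λ.0 (0 (λ.0))) (λ.λ.0)
  step 1: (λ.λ.0) ((λ.λ.0) (λ.0))
  step 2: λ.0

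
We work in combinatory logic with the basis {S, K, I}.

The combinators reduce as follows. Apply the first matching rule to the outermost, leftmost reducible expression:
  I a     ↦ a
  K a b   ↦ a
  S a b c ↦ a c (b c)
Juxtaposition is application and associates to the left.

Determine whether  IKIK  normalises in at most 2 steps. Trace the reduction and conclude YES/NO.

  start: IKIK
  [1] KIK
  [2] I

Answer: YES — reaches normal form I in 2 ≤ 2 steps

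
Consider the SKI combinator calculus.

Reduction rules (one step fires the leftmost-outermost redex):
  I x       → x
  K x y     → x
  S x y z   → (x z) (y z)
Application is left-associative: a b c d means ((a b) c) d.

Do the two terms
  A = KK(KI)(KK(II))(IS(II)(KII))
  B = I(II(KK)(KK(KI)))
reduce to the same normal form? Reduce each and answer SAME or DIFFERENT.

Answer: SAME — A ⇓ K, B ⇓ K

Derivation:
Term A:
  start: KK(KI)(KK(II))(IS(II)(KII))
  [1] K(KK(II))(IS(II)(KII))
  [2] KK(II)
  [3] K

Term B:
  start: I(II(KK)(KK(KI)))
  [1] II(KK)(KK(KI))
  [2] I(KK)(KK(KI))
  [3] KK(KK(KI))
  [4] K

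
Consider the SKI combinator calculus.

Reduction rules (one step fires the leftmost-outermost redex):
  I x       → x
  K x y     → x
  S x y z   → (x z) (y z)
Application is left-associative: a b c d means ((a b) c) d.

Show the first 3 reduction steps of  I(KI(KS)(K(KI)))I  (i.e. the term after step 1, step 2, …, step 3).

Answer: after 3 steps: K(KI)I

Reduction:
  start: I(KI(KS)(K(KI)))I
  →1  KI(KS)(K(KI))I
  →2  I(K(KI))I
  →3  K(KI)I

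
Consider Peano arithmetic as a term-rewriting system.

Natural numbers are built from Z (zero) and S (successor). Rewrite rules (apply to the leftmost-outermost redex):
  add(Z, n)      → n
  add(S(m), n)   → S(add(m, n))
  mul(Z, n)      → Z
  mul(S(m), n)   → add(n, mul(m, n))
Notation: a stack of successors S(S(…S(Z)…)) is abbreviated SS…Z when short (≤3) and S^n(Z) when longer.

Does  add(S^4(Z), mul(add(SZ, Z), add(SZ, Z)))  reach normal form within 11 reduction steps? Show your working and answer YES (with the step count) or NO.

Answer: NO — after 11 steps the term is S(S(S(S(S(mul(add(Z, Z), add(SZ, Z))))))), not yet normal

Reduction:
  start: add(S^4(Z), mul(add(SZ, Z), add(SZ, Z)))
  step 1: S(add(SSSZ, mul(add(SZ, Z), add(SZ, Z))))
  step 2: S(S(add(SSZ, mul(add(SZ, Z), add(SZ, Z)))))
  step 3: S(S(S(add(SZ, mul(add(SZ, Z), add(SZ, Z))))))
  step 4: S(S(S(S(add(Z, mul(add(SZ, Z), add(SZ, Z)))))))
  step 5: S(S(S(S(mul(add(SZ, Z), add(SZ, Z))))))
  step 6: S(S(S(S(mul(S(add(Z, Z)), add(SZ, Z))))))
  step 7: S(S(S(S(add(add(SZ, Z), mul(add(Z, Z), add(SZ, Z)))))))
  step 8: S(S(S(S(add(S(add(Z, Z)), mul(add(Z, Z), add(SZ, Z)))))))
  step 9: S(S(S(S(S(add(add(Z, Z), mul(add(Z, Z), add(SZ, Z))))))))
  step 10: S(S(S(S(S(add(Z, mul(add(Z, Z), add(SZ, Z))))))))
  step 11: S(S(S(S(S(mul(add(Z, Z), add(SZ, Z)))))))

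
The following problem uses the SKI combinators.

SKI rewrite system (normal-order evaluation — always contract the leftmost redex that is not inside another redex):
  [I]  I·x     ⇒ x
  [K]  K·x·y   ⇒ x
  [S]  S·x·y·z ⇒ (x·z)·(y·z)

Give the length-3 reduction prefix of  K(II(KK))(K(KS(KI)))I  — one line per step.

Answer: after 3 steps: KKI

Reduction:
  start: K(II(KK))(K(KS(KI)))I
  [1] II(KK)I
  [2] I(KK)I
  [3] KKI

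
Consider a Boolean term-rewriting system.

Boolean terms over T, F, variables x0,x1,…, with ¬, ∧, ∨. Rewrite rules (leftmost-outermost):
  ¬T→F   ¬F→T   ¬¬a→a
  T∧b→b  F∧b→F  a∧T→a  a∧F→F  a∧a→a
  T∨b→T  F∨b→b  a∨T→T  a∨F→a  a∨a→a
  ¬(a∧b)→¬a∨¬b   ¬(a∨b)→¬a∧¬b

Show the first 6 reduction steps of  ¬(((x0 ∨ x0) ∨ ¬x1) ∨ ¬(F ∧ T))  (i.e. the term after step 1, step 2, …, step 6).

Answer: after 6 steps: (¬x0 ∧ x1) ∧ (F ∧ T)

Reduction:
  start: ¬(((x0 ∨ x0) ∨ ¬x1) ∨ ¬(F ∧ T))
  step 1: ¬((x0 ∨ x0) ∨ ¬x1) ∧ ¬¬(F ∧ T)
  step 2: (¬(x0 ∨ x0) ∧ ¬¬x1) ∧ ¬¬(F ∧ T)
  step 3: ((¬x0 ∧ ¬x0) ∧ ¬¬x1) ∧ ¬¬(F ∧ T)
  step 4: (¬x0 ∧ ¬¬x1) ∧ ¬¬(F ∧ T)
  step 5: (¬x0 ∧ x1) ∧ ¬¬(F ∧ T)
  step 6: (¬x0 ∧ x1) ∧ (F ∧ T)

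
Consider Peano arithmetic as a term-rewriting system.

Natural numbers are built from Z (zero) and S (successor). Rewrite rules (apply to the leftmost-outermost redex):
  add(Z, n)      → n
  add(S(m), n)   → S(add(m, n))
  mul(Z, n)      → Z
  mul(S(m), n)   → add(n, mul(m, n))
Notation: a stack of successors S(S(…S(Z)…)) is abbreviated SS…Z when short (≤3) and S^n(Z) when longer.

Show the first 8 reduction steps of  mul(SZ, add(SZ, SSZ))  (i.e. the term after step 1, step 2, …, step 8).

  start: mul(SZ, add(SZ, SSZ))
  →1  add(add(SZ, SSZ), mul(Z, add(SZ, SSZ)))
  →2  add(S(add(Z, SSZ)), mul(Z, add(SZ, SSZ)))
  →3  S(add(add(Z, SSZ), mul(Z, add(SZ, SSZ))))
  →4  S(add(SSZ, mul(Z, add(SZ, SSZ))))
  →5  S(S(add(SZ, mul(Z, add(SZ, SSZ)))))
  →6  S(S(S(add(Z, mul(Z, add(SZ, SSZ))))))
  →7  S(S(S(mul(Z, add(SZ, SSZ)))))
  →8  SSSZ

Answer: after 8 steps: SSSZ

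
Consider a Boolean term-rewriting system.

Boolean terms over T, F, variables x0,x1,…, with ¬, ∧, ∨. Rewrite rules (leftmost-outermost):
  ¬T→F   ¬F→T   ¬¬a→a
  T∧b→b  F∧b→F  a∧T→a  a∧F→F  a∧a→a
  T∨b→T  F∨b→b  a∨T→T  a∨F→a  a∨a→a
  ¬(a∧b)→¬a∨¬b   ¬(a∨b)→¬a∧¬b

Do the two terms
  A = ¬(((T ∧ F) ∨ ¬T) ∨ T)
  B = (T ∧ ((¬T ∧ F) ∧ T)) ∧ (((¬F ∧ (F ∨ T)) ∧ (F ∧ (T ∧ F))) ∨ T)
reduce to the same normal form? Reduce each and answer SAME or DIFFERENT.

Term A:
  start: ¬(((T ∧ F) ∨ ¬T) ∨ T)
  [1] ¬((T ∧ F) ∨ ¬T) ∧ ¬T
  [2] (¬(T ∧ F) ∧ ¬¬T) ∧ ¬T
  [3] ((¬T ∨ ¬F) ∧ ¬¬T) ∧ ¬T
  [4] ((F ∨ ¬F) ∧ ¬¬T) ∧ ¬T
  [5] (¬F ∧ ¬¬T) ∧ ¬T
  [6] (T ∧ ¬¬T) ∧ ¬T
  [7] ¬¬T ∧ ¬T
  [8] T ∧ ¬T
  [9] ¬T
  [10] F

Term B:
  start: (T ∧ ((¬T ∧ F) ∧ T)) ∧ (((¬F ∧ (F ∨ T)) ∧ (F ∧ (T ∧ F))) ∨ T)
  [1] ((¬T ∧ F) ∧ T) ∧ (((¬F ∧ (F ∨ T)) ∧ (F ∧ (T ∧ F))) ∨ T)
  [2] (¬T ∧ F) ∧ (((¬F ∧ (F ∨ T)) ∧ (F ∧ (T ∧ F))) ∨ T)
  [3] F ∧ (((¬F ∧ (F ∨ T)) ∧ (F ∧ (T ∧ F))) ∨ T)
  [4] F

Answer: SAME — A ⇓ F, B ⇓ F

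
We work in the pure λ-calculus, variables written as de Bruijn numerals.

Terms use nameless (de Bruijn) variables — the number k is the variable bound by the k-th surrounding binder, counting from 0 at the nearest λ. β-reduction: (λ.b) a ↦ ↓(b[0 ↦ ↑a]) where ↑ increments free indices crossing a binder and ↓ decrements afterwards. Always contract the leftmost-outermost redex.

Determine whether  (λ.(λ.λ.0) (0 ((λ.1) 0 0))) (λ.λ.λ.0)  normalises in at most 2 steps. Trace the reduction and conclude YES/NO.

Answer: YES — reaches normal form λ.0 in 2 ≤ 2 steps

Working:
  start: (λ.(λ.λ.0) (0 ((λ.1) 0 0))) (λ.λ.λ.0)
  →1  (λ.λ.0) ((λ.λ.λ.0) ((λ.λ.λ.λ.0) (λ.λ.λ.0) (λ.λ.λ.0)))
  →2  λ.0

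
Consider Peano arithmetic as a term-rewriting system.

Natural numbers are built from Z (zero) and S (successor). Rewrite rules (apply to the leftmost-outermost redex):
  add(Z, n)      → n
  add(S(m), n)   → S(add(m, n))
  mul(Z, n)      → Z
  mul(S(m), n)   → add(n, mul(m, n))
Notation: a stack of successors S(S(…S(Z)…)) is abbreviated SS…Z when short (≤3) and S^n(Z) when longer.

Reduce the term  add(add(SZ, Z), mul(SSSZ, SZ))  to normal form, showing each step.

Answer: normal form = S^4(Z)  (in 14 steps)

Working:
  start: add(add(SZ, Z), mul(SSSZ, SZ))
  [1] add(S(add(Z, Z)), mul(SSSZ, SZ))
  [2] S(add(add(Z, Z), mul(SSSZ, SZ)))
  [3] S(add(Z, mul(SSSZ, SZ)))
  [4] S(mul(SSSZ, SZ))
  [5] S(add(SZ, mul(SSZ, SZ)))
  [6] S(S(add(Z, mul(SSZ, SZ))))
  [7] S(S(mul(SSZ, SZ)))
  [8] S(S(add(SZ, mul(SZ, SZ))))
  [9] S(S(S(add(Z, mul(SZ, SZ)))))
  [10] S(S(S(mul(SZ, SZ))))
  [11] S(S(S(add(SZ, mul(Z, SZ)))))
  [12] S(S(S(S(add(Z, mul(Z, SZ))))))
  [13] S(S(S(S(mul(Z, SZ)))))
  [14] S^4(Z)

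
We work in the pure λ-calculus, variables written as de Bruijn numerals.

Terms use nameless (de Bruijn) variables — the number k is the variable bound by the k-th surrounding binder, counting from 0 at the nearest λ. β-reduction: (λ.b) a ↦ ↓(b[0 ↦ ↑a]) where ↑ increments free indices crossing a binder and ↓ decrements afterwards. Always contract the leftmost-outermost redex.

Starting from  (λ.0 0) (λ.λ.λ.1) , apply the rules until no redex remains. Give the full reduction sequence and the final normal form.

  start: (λ.0 0) (λ.λ.λ.1)
  [1] (λ.λ.λ.1) (λ.λ.λ.1)
  [2] λ.λ.1

Answer: normal form = λ.λ.1  (in 2 steps)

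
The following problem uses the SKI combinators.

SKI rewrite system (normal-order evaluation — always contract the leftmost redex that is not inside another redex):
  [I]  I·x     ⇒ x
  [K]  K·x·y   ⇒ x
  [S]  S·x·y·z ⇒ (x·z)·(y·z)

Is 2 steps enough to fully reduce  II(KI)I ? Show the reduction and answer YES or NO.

Answer: NO — after 2 steps the term is KII, not yet normal

Derivation:
  start: II(KI)I
  →1  I(KI)I
  →2  KII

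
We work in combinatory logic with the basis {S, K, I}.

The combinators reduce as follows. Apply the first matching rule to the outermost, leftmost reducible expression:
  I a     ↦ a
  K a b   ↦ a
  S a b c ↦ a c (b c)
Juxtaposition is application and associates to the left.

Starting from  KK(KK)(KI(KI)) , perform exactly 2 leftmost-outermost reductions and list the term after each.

  start: KK(KK)(KI(KI))
  [1] K(KI(KI))
  [2] KI

Answer: after 2 steps: KI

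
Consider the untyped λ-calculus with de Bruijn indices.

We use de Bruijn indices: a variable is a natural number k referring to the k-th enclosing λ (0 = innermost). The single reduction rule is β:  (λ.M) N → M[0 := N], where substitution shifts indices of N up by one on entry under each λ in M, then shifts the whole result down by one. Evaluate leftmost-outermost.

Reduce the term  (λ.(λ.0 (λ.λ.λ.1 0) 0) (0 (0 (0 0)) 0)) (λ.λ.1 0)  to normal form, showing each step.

Answer: normal form = λ.λ.1 0  (in 13 steps)

Reduction:
  start: (λ.(λ.0 (λ.λ.λ.1 0) 0) (0 (0 (0 0)) 0)) (λ.λ.1 0)
  [1] (λ.0 (λ.λ.λ.1 0) 0) ((λ.λ.1 0) ((λ.λ.1 0) ((λ.λ.1 0) (λ.λ.1 0))) (λ.λ.1 0))
  [2] (λ.λ.1 0) ((λ.λ.1 0) ((λ.λ.1 0) (λ.λ.1 0))) (λ.λ.1 0) (λ.λ.λ.1 0) ((λ.λ.1 0) ((λ.λ.1 0) ((λ.λ.1 0) (λ.λ.1 0))) (λ.λ.1 0))
  [3] (λ.(λ.λ.1 0) ((λ.λ.1 0) (λ.λ.1 0)) 0) (λ.λ.1 0) (λ.λ.λ.1 0) ((λ.λ.1 0) ((λ.λ.1 0) ((λ.λ.1 0) (λ.λ.1 0))) (λ.λ.1 0))
  [4] (λ.λ.1 0) ((λ.λ.1 0) (λ.λ.1 0)) (λ.λ.1 0) (λ.λ.λ.1 0) ((λ.λ.1 0) ((λ.λ.1 0) ((λ.λ.1 0) (λ.λ.1 0))) (λ.λ.1 0))
  [5] (λ.(λ.λ.1 0) (λ.λ.1 0) 0) (λ.λ.1 0) (λ.λ.λ.1 0) ((λ.λ.1 0) ((λ.λ.1 0) ((λ.λ.1 0) (λ.λ.1 0))) (λ.λ.1 0))
  [6] (λ.λ.1 0) (λ.λ.1 0) (λ.λ.1 0) (λ.λ.λ.1 0) ((λ.λ.1 0) ((λ.λ.1 0) ((λ.λ.1 0) (λ.λ.1 0))) (λ.λ.1 0))
  [7] (λ.(λ.λ.1 0) 0) (λ.λ.1 0) (λ.λ.λ.1 0) ((λ.λ.1 0) ((λ.λ.1 0) ((λ.λ.1 0) (λ.λ.1 0))) (λ.λ.1 0))
  [8] (λ.λ.1 0) (λ.λ.1 0) (λ.λ.λ.1 0) ((λ.λ.1 0) ((λ.λ.1 0) ((λ.λ.1 0) (λ.λ.1 0))) (λ.λ.1 0))
  [9] (λ.(λ.λ.1 0) 0) (λ.λ.λ.1 0) ((λ.λ.1 0) ((λ.λ.1 0) ((λ.λ.1 0) (λ.λ.1 0))) (λ.λ.1 0))
  [10] (λ.λ.1 0) (λ.λ.λ.1 0) ((λ.λ.1 0) ((λ.λ.1 0) ((λ.λ.1 0) (λ.λ.1 0))) (λ.λ.1 0))
  [11] (λ.(λ.λ.λ.1 0) 0) ((λ.λ.1 0) ((λ.λ.1 0) ((λ.λ.1 0) (λ.λ.1 0))) (λ.λ.1 0))
  [12] (λ.λ.λ.1 0) ((λ.λ.1 0) ((λ.λ.1 0) ((λ.λ.1 0) (λ.λ.1 0))) (λ.λ.1 0))
  [13] λ.λ.1 0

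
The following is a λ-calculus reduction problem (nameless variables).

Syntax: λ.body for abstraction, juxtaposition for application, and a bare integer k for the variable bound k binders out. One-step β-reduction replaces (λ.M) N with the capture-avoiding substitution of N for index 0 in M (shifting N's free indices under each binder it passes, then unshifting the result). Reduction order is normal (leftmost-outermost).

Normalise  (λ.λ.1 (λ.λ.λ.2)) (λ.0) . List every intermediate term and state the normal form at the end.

Answer: normal form = λ.λ.λ.λ.2  (in 2 steps)

Reduction:
  start: (λ.λ.1 (λ.λ.λ.2)) (λ.0)
  step 1: λ.(λ.0) (λ.λ.λ.2)
  step 2: λ.λ.λ.λ.2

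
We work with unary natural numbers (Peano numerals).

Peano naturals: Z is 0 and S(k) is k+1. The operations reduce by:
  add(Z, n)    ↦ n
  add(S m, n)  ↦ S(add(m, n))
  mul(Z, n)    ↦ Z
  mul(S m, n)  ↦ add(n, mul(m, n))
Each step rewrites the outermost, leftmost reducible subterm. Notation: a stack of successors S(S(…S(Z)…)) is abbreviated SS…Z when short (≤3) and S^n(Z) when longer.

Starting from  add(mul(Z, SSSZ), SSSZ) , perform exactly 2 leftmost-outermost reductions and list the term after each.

Answer: after 2 steps: SSSZ

Derivation:
  start: add(mul(Z, SSSZ), SSSZ)
  →1  add(Z, SSSZ)
  →2  SSSZ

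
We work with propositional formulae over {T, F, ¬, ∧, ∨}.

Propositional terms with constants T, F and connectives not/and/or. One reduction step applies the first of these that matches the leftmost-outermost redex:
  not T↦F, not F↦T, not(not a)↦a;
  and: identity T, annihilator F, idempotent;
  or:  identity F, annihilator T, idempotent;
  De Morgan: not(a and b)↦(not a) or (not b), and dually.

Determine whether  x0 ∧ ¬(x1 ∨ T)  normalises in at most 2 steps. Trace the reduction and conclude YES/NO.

Answer: NO — after 2 steps the term is x0 ∧ (¬x1 ∧ F), not yet normal

Working:
  start: x0 ∧ ¬(x1 ∨ T)
  step 1: x0 ∧ (¬x1 ∧ ¬T)
  step 2: x0 ∧ (¬x1 ∧ F)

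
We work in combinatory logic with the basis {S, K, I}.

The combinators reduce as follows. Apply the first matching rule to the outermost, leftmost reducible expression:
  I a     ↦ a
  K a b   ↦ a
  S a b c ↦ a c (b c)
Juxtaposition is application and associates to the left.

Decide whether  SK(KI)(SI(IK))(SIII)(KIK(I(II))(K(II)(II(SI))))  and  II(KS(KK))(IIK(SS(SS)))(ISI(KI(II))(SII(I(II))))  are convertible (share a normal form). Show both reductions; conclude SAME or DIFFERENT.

Answer: DIFFERENT — A ⇓ I, B ⇓ S(K(SS(SS)))I

Working:
Term A:
  start: SK(KI)(SI(IK))(SIII)(KIK(I(II))(K(II)(II(SI))))
  [1] K(SI(IK))(KI(SI(IK)))(SIII)(KIK(I(II))(K(II)(II(SI))))
  [2] SI(IK)(SIII)(KIK(I(II))(K(II)(II(SI))))
  [3] I(SIII)(IK(SIII))(KIK(I(II))(K(II)(II(SI))))
  [4] SIII(IK(SIII))(KIK(I(II))(K(II)(II(SI))))
  [5] II(II)(IK(SIII))(KIK(I(II))(K(II)(II(SI))))
  [6] I(II)(IK(SIII))(KIK(I(II))(K(II)(II(SI))))
  [7] II(IK(SIII))(KIK(I(II))(K(II)(II(SI))))
  [8] I(IK(SIII))(KIK(I(II))(K(II)(II(SI))))
  [9] IK(SIII)(KIK(I(II))(K(II)(II(SI))))
  [10] K(SIII)(KIK(I(II))(K(II)(II(SI))))
  [11] SIII
  [12] II(II)
  [13] I(II)
  [14] II
  [15] I

Term B:
  start: II(KS(KK))(IIK(SS(SS)))(ISI(KI(II))(SII(I(II))))
  [1] I(KS(KK))(IIK(SS(SS)))(ISI(KI(II))(SII(I(II))))
  [2] KS(KK)(IIK(SS(SS)))(ISI(KI(II))(SII(I(II))))
  [3] S(IIK(SS(SS)))(ISI(KI(II))(SII(I(II))))
  [4] S(IK(SS(SS)))(ISI(KI(II))(SII(I(II))))
  [5] S(K(SS(SS)))(ISI(KI(II))(SII(I(II))))
  [6] S(K(SS(SS)))(SI(KI(II))(SII(I(II))))
  [7] S(K(SS(SS)))(I(SII(I(II)))(KI(II)(SII(I(II)))))
  [8] S(K(SS(SS)))(SII(I(II))(KI(II)(SII(I(II)))))
  [9] S(K(SS(SS)))(I(I(II))(I(I(II)))(KI(II)(SII(I(II)))))
  [10] S(K(SS(SS)))(I(II)(I(I(II)))(KI(II)(SII(I(II)))))
  [11] S(K(SS(SS)))(II(I(I(II)))(KI(II)(SII(I(II)))))
  [12] S(K(SS(SS)))(I(I(I(II)))(KI(II)(SII(I(II)))))
  [13] S(K(SS(SS)))(I(I(II))(KI(II)(SII(I(II)))))
  [14] S(K(SS(SS)))(I(II)(KI(II)(SII(I(II)))))
  [15] S(K(SS(SS)))(II(KI(II)(SII(I(II)))))
  [16] S(K(SS(SS)))(I(KI(II)(SII(I(II)))))
  [17] S(K(SS(SS)))(KI(II)(SII(I(II))))
  [18] S(K(SS(SS)))(I(SII(I(II))))
  [19] S(K(SS(SS)))(SII(I(II)))
  [20] S(K(SS(SS)))(I(I(II))(I(I(II))))
  [21] S(K(SS(SS)))(I(II)(I(I(II))))
  [22] S(K(SS(SS)))(II(I(I(II))))
  [23] S(K(SS(SS)))(I(I(I(II))))
  [24] S(K(SS(SS)))(I(I(II)))
  [25] S(K(SS(SS)))(I(II))
  [26] S(K(SS(SS)))(II)
  [27] S(K(SS(SS)))I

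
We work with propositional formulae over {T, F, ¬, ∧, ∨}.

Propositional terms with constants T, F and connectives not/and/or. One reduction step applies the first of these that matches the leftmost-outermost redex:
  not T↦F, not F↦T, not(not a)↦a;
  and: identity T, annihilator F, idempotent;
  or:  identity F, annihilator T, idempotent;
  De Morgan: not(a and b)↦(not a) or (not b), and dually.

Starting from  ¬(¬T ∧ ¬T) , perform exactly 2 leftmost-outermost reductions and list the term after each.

  start: ¬(¬T ∧ ¬T)
  →1  ¬¬T ∨ ¬¬T
  →2  ¬¬T

Answer: after 2 steps: ¬¬T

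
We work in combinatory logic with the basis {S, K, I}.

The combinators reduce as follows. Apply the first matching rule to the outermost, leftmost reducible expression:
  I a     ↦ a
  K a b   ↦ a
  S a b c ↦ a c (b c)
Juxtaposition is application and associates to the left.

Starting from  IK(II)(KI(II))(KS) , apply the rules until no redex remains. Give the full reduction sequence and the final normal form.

Answer: normal form = KS  (in 4 steps)

Working:
  start: IK(II)(KI(II))(KS)
  →1  K(II)(KI(II))(KS)
  →2  II(KS)
  →3  I(KS)
  →4  KS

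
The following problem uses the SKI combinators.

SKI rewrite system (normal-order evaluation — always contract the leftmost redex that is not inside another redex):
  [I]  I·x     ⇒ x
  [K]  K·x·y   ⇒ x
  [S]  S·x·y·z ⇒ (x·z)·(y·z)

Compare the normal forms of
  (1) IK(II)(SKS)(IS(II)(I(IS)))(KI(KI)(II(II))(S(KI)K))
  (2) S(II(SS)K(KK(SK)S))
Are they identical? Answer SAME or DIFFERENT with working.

Term A:
  start: IK(II)(SKS)(IS(II)(I(IS)))(KI(KI)(II(II))(S(KI)K))
  →1  K(II)(SKS)(IS(II)(I(IS)))(KI(KI)(II(II))(S(KI)K))
  →2  II(IS(II)(I(IS)))(KI(KI)(II(II))(S(KI)K))
  →3  I(IS(II)(I(IS)))(KI(KI)(II(II))(S(KI)K))
  →4  IS(II)(I(IS))(KI(KI)(II(II))(S(KI)K))
  →5  S(II)(I(IS))(KI(KI)(II(II))(S(KI)K))
  →6  II(KI(KI)(II(II))(S(KI)K))(I(IS)(KI(KI)(II(II))(S(KI)K)))
  →7  I(KI(KI)(II(II))(S(KI)K))(I(IS)(KI(KI)(II(II))(S(KI)K)))
  →8  KI(KI)(II(II))(S(KI)K)(I(IS)(KI(KI)(II(II))(S(KI)K)))
  →9  I(II(II))(S(KI)K)(I(IS)(KI(KI)(II(II))(S(KI)K)))
  →10  II(II)(S(KI)K)(I(IS)(KI(KI)(II(II))(S(KI)K)))
  →11  I(II)(S(KI)K)(I(IS)(KI(KI)(II(II))(S(KI)K)))
  →12  II(S(KI)K)(I(IS)(KI(KI)(II(II))(S(KI)K)))
  →13  I(S(KI)K)(I(IS)(KI(KI)(II(II))(S(KI)K)))
  →14  S(KI)K(I(IS)(KI(KI)(II(II))(S(KI)K)))
  →15  KI(I(IS)(KI(KI)(II(II))(S(KI)K)))(K(I(IS)(KI(KI)(II(II))(S(KI)K))))
  →16  I(K(I(IS)(KI(KI)(II(II))(S(KI)K))))
  →17  K(I(IS)(KI(KI)(II(II))(S(KI)K)))
  →18  K(IS(KI(KI)(II(II))(S(KI)K)))
  →19  K(S(KI(KI)(II(II))(S(KI)K)))
  →20  K(S(I(II(II))(S(KI)K)))
  →21  K(S(II(II)(S(KI)K)))
  →22  K(S(I(II)(S(KI)K)))
  →23  K(S(II(S(KI)K)))
  →24  K(S(I(S(KI)K)))
  →25  K(S(S(KI)K))

Term B:
  start: S(II(SS)K(KK(SK)S))
  →1  S(I(SS)K(KK(SK)S))
  →2  S(SSK(KK(SK)S))
  →3  S(S(KK(SK)S)(K(KK(SK)S)))
  →4  S(S(KS)(K(KK(SK)S)))
  →5  S(S(KS)(K(KS)))

Answer: DIFFERENT — A ⇓ K(S(S(KI)K)), B ⇓ S(S(KS)(K(KS)))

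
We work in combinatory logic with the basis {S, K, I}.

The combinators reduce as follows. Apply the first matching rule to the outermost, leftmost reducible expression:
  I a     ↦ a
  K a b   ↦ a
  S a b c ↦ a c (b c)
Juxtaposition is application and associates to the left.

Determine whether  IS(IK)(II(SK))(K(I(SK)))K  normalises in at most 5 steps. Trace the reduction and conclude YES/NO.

Answer: NO — after 5 steps the term is I(SK), not yet normal

Reduction:
  start: IS(IK)(II(SK))(K(I(SK)))K
  step 1: S(IK)(II(SK))(K(I(SK)))K
  step 2: IK(K(I(SK)))(II(SK)(K(I(SK))))K
  step 3: K(K(I(SK)))(II(SK)(K(I(SK))))K
  step 4: K(I(SK))K
  step 5: I(SK)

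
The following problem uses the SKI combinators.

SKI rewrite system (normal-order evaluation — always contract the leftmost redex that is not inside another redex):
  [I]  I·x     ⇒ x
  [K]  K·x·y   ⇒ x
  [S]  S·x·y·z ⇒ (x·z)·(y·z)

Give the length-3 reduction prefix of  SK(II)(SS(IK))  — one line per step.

Answer: after 3 steps: SSK

Reduction:
  start: SK(II)(SS(IK))
  [1] K(SS(IK))(II(SS(IK)))
  [2] SS(IK)
  [3] SSK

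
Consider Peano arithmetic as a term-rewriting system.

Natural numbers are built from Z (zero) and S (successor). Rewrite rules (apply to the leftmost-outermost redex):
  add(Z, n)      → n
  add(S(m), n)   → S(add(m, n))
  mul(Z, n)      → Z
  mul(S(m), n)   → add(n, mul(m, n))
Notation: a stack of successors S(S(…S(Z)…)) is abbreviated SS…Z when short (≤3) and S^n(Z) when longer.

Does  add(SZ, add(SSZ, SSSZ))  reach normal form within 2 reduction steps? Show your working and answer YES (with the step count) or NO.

  start: add(SZ, add(SSZ, SSSZ))
  step 1: S(add(Z, add(SSZ, SSSZ)))
  step 2: S(add(SSZ, SSSZ))

Answer: NO — after 2 steps the term is S(add(SSZ, SSSZ)), not yet normal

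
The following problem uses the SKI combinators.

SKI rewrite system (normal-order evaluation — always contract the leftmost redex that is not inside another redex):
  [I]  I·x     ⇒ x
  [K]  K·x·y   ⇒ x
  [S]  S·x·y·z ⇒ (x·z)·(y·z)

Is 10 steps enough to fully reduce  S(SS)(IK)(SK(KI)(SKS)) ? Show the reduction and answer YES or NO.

Answer: NO — after 10 steps the term is S(K(SKS))(K(SK(KI)(SKS))), not yet normal

Derivation:
  start: S(SS)(IK)(SK(KI)(SKS))
  [1] SS(SK(KI)(SKS))(IK(SK(KI)(SKS)))
  [2] S(IK(SK(KI)(SKS)))(SK(KI)(SKS)(IK(SK(KI)(SKS))))
  [3] S(K(SK(KI)(SKS)))(SK(KI)(SKS)(IK(SK(KI)(SKS))))
  [4] S(K(K(SKS)(KI(SKS))))(SK(KI)(SKS)(IK(SK(KI)(SKS))))
  [5] S(K(SKS))(SK(KI)(SKS)(IK(SK(KI)(SKS))))
  [6] S(K(SKS))(K(SKS)(KI(SKS))(IK(SK(KI)(SKS))))
  [7] S(K(SKS))(SKS(IK(SK(KI)(SKS))))
  [8] S(K(SKS))(K(IK(SK(KI)(SKS)))(S(IK(SK(KI)(SKS)))))
  [9] S(K(SKS))(IK(SK(KI)(SKS)))
  [10] S(K(SKS))(K(SK(KI)(SKS)))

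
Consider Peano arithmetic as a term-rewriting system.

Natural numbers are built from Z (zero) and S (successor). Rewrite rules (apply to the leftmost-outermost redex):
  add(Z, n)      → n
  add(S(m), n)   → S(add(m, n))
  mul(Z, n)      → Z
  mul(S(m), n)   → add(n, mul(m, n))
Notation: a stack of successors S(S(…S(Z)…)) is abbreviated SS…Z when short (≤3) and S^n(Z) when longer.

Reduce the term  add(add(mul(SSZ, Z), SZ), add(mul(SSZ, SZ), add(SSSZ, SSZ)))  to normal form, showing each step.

  start: add(add(mul(SSZ, Z), SZ), add(mul(SSZ, SZ), add(SSSZ, SSZ)))
  →1  add(add(add(Z, mul(SZ, Z)), SZ), add(mul(SSZ, SZ), add(SSSZ, SSZ)))
  →2  add(add(mul(SZ, Z), SZ), add(mul(SSZ, SZ), add(SSSZ, SSZ)))
  →3  add(add(add(Z, mul(Z, Z)), SZ), add(mul(SSZ, SZ), add(SSSZ, SSZ)))
  →4  add(add(mul(Z, Z), SZ), add(mul(SSZ, SZ), add(SSSZ, SSZ)))
  →5  add(add(Z, SZ), add(mul(SSZ, SZ), add(SSSZ, SSZ)))
  →6  add(SZ, add(mul(SSZ, SZ), add(SSSZ, SSZ)))
  →7  S(add(Z, add(mul(SSZ, SZ), add(SSSZ, SSZ))))
  →8  S(add(mul(SSZ, SZ), add(SSSZ, SSZ)))
  →9  S(add(add(SZ, mul(SZ, SZ)), add(SSSZ, SSZ)))
  →10  S(add(S(add(Z, mul(SZ, SZ))), add(SSSZ, SSZ)))
  →11  S(S(add(add(Z, mul(SZ, SZ)), add(SSSZ, SSZ))))
  →12  S(S(add(mul(SZ, SZ), add(SSSZ, SSZ))))
  →13  S(S(add(add(SZ, mul(Z, SZ)), add(SSSZ, SSZ))))
  →14  S(S(add(S(add(Z, mul(Z, SZ))), add(SSSZ, SSZ))))
  →15  S(S(S(add(add(Z, mul(Z, SZ)), add(SSSZ, SSZ)))))
  →16  S(S(S(add(mul(Z, SZ), add(SSSZ, SSZ)))))
  →17  S(S(S(add(Z, add(SSSZ, SSZ)))))
  →18  S(S(S(add(SSSZ, SSZ))))
  →19  S(S(S(S(add(SSZ, SSZ)))))
  →20  S(S(S(S(S(add(SZ, SSZ))))))
  →21  S(S(S(S(S(S(add(Z, SSZ)))))))
  →22  S^8(Z)

Answer: normal form = S^8(Z)  (in 22 steps)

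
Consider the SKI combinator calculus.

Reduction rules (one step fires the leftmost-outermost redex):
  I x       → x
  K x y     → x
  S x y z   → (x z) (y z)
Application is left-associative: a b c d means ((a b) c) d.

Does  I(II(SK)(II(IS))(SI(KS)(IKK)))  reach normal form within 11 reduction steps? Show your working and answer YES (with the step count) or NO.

  start: I(II(SK)(II(IS))(SI(KS)(IKK)))
  [1] II(SK)(II(IS))(SI(KS)(IKK))
  [2] I(SK)(II(IS))(SI(KS)(IKK))
  [3] SK(II(IS))(SI(KS)(IKK))
  [4] K(SI(KS)(IKK))(II(IS)(SI(KS)(IKK)))
  [5] SI(KS)(IKK)
  [6] I(IKK)(KS(IKK))
  [7] IKK(KS(IKK))
  [8] KK(KS(IKK))
  [9] K

Answer: YES — reaches normal form K in 9 ≤ 11 steps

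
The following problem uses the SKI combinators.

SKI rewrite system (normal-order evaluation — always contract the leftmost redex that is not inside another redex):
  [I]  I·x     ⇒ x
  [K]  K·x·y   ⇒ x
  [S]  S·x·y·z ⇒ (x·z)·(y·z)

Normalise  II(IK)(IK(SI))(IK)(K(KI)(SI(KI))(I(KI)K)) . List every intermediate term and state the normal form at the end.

  start: II(IK)(IK(SI))(IK)(K(KI)(SI(KI))(I(KI)K))
  step 1: I(IK)(IK(SI))(IK)(K(KI)(SI(KI))(I(KI)K))
  step 2: IK(IK(SI))(IK)(K(KI)(SI(KI))(I(KI)K))
  step 3: K(IK(SI))(IK)(K(KI)(SI(KI))(I(KI)K))
  step 4: IK(SI)(K(KI)(SI(KI))(I(KI)K))
  step 5: K(SI)(K(KI)(SI(KI))(I(KI)K))
  step 6: SI

Answer: normal form = SI  (in 6 steps)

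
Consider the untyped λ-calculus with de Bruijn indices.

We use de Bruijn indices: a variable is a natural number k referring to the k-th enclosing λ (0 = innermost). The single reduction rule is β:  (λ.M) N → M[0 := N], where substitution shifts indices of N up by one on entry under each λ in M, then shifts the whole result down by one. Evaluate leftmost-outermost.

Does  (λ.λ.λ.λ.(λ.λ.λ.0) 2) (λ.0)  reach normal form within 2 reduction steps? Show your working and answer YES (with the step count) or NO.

  start: (λ.λ.λ.λ.(λ.λ.λ.0) 2) (λ.0)
  [1] λ.λ.λ.(λ.λ.λ.0) 2
  [2] λ.λ.λ.λ.λ.0

Answer: YES — reaches normal form λ.λ.λ.λ.λ.0 in 2 ≤ 2 steps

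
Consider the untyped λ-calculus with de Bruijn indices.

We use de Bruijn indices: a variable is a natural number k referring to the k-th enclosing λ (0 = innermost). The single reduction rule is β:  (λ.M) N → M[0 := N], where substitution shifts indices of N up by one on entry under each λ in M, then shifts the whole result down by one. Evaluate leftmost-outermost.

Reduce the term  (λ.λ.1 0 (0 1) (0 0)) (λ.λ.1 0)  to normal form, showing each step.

  start: (λ.λ.1 0 (0 1) (0 0)) (λ.λ.1 0)
  [1] λ.(λ.λ.1 0) 0 (0 (λ.λ.1 0)) (0 0)
  [2] λ.(λ.1 0) (0 (λ.λ.1 0)) (0 0)
  [3] λ.0 (0 (λ.λ.1 0)) (0 0)

Answer: normal form = λ.0 (0 (λ.λ.1 0)) (0 0)  (in 3 steps)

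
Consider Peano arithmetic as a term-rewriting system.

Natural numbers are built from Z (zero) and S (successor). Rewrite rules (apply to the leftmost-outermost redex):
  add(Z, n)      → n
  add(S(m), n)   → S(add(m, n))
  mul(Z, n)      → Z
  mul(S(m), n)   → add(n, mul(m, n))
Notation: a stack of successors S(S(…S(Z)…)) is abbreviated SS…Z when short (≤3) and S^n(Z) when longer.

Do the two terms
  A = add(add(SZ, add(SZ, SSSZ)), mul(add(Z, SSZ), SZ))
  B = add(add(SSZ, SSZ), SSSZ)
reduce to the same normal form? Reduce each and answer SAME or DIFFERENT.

Term A:
  start: add(add(SZ, add(SZ, SSSZ)), mul(add(Z, SSZ), SZ))
  step 1: add(S(add(Z, add(SZ, SSSZ))), mul(add(Z, SSZ), SZ))
  step 2: S(add(add(Z, add(SZ, SSSZ)), mul(add(Z, SSZ), SZ)))
  step 3: S(add(add(SZ, SSSZ), mul(add(Z, SSZ), SZ)))
  step 4: S(add(S(add(Z, SSSZ)), mul(add(Z, SSZ), SZ)))
  step 5: S(S(add(add(Z, SSSZ), mul(add(Z, SSZ), SZ))))
  step 6: S(S(add(SSSZ, mul(add(Z, SSZ), SZ))))
  step 7: S(S(S(add(SSZ, mul(add(Z, SSZ), SZ)))))
  step 8: S(S(S(S(add(SZ, mul(add(Z, SSZ), SZ))))))
  step 9: S(S(S(S(S(add(Z, mul(add(Z, SSZ), SZ)))))))
  step 10: S(S(S(S(S(mul(add(Z, SSZ), SZ))))))
  step 11: S(S(S(S(S(mul(SSZ, SZ))))))
  step 12: S(S(S(S(S(add(SZ, mul(SZ, SZ)))))))
  step 13: S(S(S(S(S(S(add(Z, mul(SZ, SZ))))))))
  step 14: S(S(S(S(S(S(mul(SZ, SZ)))))))
  step 15: S(S(S(S(S(S(add(SZ, mul(Z, SZ))))))))
  step 16: S(S(S(S(S(S(S(add(Z, mul(Z, SZ)))))))))
  step 17: S(S(S(S(S(S(S(mul(Z, SZ))))))))
  step 18: S^7(Z)

Term B:
  start: add(add(SSZ, SSZ), SSSZ)
  step 1: add(S(add(SZ, SSZ)), SSSZ)
  step 2: S(add(add(SZ, SSZ), SSSZ))
  step 3: S(add(S(add(Z, SSZ)), SSSZ))
  step 4: S(S(add(add(Z, SSZ), SSSZ)))
  step 5: S(S(add(SSZ, SSSZ)))
  step 6: S(S(S(add(SZ, SSSZ))))
  step 7: S(S(S(S(add(Z, SSSZ)))))
  step 8: S^7(Z)

Answer: SAME — A ⇓ S^7(Z), B ⇓ S^7(Z)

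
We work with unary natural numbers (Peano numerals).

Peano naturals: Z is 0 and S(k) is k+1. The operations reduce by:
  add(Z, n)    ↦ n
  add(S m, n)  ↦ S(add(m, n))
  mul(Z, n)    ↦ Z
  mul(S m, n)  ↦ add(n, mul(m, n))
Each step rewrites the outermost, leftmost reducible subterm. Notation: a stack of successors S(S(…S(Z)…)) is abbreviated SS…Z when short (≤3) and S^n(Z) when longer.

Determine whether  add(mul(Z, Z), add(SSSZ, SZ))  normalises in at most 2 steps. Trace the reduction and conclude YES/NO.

  start: add(mul(Z, Z), add(SSSZ, SZ))
  [1] add(Z, add(SSSZ, SZ))
  [2] add(SSSZ, SZ)

Answer: NO — after 2 steps the term is add(SSSZ, SZ), not yet normal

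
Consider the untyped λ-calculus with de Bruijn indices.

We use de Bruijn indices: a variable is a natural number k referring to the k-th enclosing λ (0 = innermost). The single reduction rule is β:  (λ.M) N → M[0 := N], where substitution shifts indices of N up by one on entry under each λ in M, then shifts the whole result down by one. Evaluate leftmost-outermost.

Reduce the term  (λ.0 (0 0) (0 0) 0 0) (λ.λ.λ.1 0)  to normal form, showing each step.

  start: (λ.0 (0 0) (0 0) 0 0) (λ.λ.λ.1 0)
  →1  (λ.λ.λ.1 0) ((λ.λ.λ.1 0) (λ.λ.λ.1 0)) ((λ.λ.λ.1 0) (λ.λ.λ.1 0)) (λ.λ.λ.1 0) (λ.λ.λ.1 0)
  →2  (λ.λ.1 0) ((λ.λ.λ.1 0) (λ.λ.λ.1 0)) (λ.λ.λ.1 0) (λ.λ.λ.1 0)
  →3  (λ.(λ.λ.λ.1 0) (λ.λ.λ.1 0) 0) (λ.λ.λ.1 0) (λ.λ.λ.1 0)
  →4  (λ.λ.λ.1 0) (λ.λ.λ.1 0) (λ.λ.λ.1 0) (λ.λ.λ.1 0)
  →5  (λ.λ.1 0) (λ.λ.λ.1 0) (λ.λ.λ.1 0)
  →6  (λ.(λ.λ.λ.1 0) 0) (λ.λ.λ.1 0)
  →7  (λ.λ.λ.1 0) (λ.λ.λ.1 0)
  →8  λ.λ.1 0

Answer: normal form = λ.λ.1 0  (in 8 steps)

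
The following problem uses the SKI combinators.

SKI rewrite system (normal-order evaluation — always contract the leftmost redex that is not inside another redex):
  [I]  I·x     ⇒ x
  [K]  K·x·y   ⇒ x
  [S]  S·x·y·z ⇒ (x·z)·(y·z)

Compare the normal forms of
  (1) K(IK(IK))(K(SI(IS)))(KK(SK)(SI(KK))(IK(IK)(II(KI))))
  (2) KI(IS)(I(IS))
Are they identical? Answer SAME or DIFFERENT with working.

Answer: DIFFERENT — A ⇓ K, B ⇓ S

Derivation:
Term A:
  start: K(IK(IK))(K(SI(IS)))(KK(SK)(SI(KK))(IK(IK)(II(KI))))
  →1  IK(IK)(KK(SK)(SI(KK))(IK(IK)(II(KI))))
  →2  K(IK)(KK(SK)(SI(KK))(IK(IK)(II(KI))))
  →3  IK
  →4  K

Term B:
  start: KI(IS)(I(IS))
  →1  I(I(IS))
  →2  I(IS)
  →3  IS
  →4  S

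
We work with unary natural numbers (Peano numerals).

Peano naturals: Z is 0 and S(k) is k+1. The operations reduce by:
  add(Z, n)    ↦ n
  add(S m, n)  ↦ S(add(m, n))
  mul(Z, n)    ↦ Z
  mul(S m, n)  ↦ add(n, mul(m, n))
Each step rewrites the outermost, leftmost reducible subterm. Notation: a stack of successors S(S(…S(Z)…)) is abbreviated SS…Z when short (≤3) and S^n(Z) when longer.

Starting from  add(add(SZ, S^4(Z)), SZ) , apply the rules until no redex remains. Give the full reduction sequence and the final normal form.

  start: add(add(SZ, S^4(Z)), SZ)
  →1  add(S(add(Z, S^4(Z))), SZ)
  →2  S(add(add(Z, S^4(Z)), SZ))
  →3  S(add(S^4(Z), SZ))
  →4  S(S(add(SSSZ, SZ)))
  →5  S(S(S(add(SSZ, SZ))))
  →6  S(S(S(S(add(SZ, SZ)))))
  →7  S(S(S(S(S(add(Z, SZ))))))
  →8  S^6(Z)

Answer: normal form = S^6(Z)  (in 8 steps)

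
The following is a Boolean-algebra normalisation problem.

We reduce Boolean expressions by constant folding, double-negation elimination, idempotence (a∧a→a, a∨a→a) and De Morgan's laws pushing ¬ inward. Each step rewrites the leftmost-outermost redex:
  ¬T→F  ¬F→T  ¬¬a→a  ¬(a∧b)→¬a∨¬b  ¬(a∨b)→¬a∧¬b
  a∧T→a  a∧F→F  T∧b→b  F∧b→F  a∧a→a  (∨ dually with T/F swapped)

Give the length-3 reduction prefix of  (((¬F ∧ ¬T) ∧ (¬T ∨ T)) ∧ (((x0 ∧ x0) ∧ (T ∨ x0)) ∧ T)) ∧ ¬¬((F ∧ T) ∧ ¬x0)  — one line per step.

Answer: after 3 steps: ((F ∧ (¬T ∨ T)) ∧ (((x0 ∧ x0) ∧ (T ∨ x0)) ∧ T)) ∧ ¬¬((F ∧ T) ∧ ¬x0)

Derivation:
  start: (((¬F ∧ ¬T) ∧ (¬T ∨ T)) ∧ (((x0 ∧ x0) ∧ (T ∨ x0)) ∧ T)) ∧ ¬¬((F ∧ T) ∧ ¬x0)
  [1] (((T ∧ ¬T) ∧ (¬T ∨ T)) ∧ (((x0 ∧ x0) ∧ (T ∨ x0)) ∧ T)) ∧ ¬¬((F ∧ T) ∧ ¬x0)
  [2] ((¬T ∧ (¬T ∨ T)) ∧ (((x0 ∧ x0) ∧ (T ∨ x0)) ∧ T)) ∧ ¬¬((F ∧ T) ∧ ¬x0)
  [3] ((F ∧ (¬T ∨ T)) ∧ (((x0 ∧ x0) ∧ (T ∨ x0)) ∧ T)) ∧ ¬¬((F ∧ T) ∧ ¬x0)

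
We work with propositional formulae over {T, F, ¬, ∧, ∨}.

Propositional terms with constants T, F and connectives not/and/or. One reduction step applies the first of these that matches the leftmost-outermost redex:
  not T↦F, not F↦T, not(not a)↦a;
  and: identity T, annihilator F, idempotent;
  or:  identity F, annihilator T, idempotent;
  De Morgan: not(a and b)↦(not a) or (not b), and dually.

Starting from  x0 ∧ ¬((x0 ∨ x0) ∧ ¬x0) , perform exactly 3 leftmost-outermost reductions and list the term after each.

  start: x0 ∧ ¬((x0 ∨ x0) ∧ ¬x0)
  [1] x0 ∧ (¬(x0 ∨ x0) ∨ ¬¬x0)
  [2] x0 ∧ ((¬x0 ∧ ¬x0) ∨ ¬¬x0)
  [3] x0 ∧ (¬x0 ∨ ¬¬x0)

Answer: after 3 steps: x0 ∧ (¬x0 ∨ ¬¬x0)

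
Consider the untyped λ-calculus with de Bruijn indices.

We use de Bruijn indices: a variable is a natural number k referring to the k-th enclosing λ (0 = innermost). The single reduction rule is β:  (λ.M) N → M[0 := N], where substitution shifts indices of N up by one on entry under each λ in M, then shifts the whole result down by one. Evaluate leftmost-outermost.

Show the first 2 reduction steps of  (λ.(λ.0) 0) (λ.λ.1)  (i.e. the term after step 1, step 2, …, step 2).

Answer: after 2 steps: λ.λ.1

Working:
  start: (λ.(λ.0) 0) (λ.λ.1)
  [1] (λ.0) (λ.λ.1)
  [2] λ.λ.1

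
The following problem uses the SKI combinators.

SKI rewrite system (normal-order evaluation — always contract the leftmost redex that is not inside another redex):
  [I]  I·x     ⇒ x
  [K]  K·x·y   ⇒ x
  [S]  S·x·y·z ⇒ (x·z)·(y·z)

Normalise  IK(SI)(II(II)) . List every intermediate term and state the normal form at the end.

Answer: normal form = SI  (in 2 steps)

Derivation:
  start: IK(SI)(II(II))
  step 1: K(SI)(II(II))
  step 2: SI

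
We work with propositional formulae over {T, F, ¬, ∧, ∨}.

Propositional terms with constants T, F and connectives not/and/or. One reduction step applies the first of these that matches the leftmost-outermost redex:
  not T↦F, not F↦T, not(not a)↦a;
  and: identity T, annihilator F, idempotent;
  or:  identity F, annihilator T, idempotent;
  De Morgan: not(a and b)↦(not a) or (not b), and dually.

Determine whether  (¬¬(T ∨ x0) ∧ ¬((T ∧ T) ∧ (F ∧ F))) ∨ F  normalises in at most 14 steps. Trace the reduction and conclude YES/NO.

  start: (¬¬(T ∨ x0) ∧ ¬((T ∧ T) ∧ (F ∧ F))) ∨ F
  →1  ¬¬(T ∨ x0) ∧ ¬((T ∧ T) ∧ (F ∧ F))
  →2  (T ∨ x0) ∧ ¬((T ∧ T) ∧ (F ∧ F))
  →3  T ∧ ¬((T ∧ T) ∧ (F ∧ F))
  →4  ¬((T ∧ T) ∧ (F ∧ F))
  →5  ¬(T ∧ T) ∨ ¬(F ∧ F)
  →6  (¬T ∨ ¬T) ∨ ¬(F ∧ F)
  →7  ¬T ∨ ¬(F ∧ F)
  →8  F ∨ ¬(F ∧ F)
  →9  ¬(F ∧ F)
  →10  ¬F ∨ ¬F
  →11  ¬F
  →12  T

Answer: YES — reaches normal form T in 12 ≤ 14 steps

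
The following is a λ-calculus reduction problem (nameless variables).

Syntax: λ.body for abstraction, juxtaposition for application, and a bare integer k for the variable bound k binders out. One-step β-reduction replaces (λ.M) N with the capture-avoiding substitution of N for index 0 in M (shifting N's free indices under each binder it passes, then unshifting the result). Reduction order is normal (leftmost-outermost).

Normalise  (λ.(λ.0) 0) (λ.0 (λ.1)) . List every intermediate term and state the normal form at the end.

Answer: normal form = λ.0 (λ.1)  (in 2 steps)

Derivation:
  start: (λ.(λ.0) 0) (λ.0 (λ.1))
  [1] (λ.0) (λ.0 (λ.1))
  [2] λ.0 (λ.1)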